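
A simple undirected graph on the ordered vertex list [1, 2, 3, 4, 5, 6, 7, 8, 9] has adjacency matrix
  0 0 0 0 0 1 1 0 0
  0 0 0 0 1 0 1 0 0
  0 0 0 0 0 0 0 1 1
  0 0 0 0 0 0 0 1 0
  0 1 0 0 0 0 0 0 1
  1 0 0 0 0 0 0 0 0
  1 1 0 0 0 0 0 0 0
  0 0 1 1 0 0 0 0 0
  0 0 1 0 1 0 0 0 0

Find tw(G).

1

A width-1 tree decomposition is:
Bags: B1 = {4, 8}  B2 = {3, 8}  B3 = {3, 9}  B4 = {5, 9}  B5 = {2, 5}  B6 = {2, 7}  B7 = {1, 7}  B8 = {1, 6}
Tree: B1–B2, B2–B3, B3–B4, B4–B5, B5–B6, B6–B7, B7–B8
The largest bag has 2 vertices, giving width 1; this decomposition certifies tw(G) ≤ 1. Any graph with an edge has treewidth ≥ 1, and G has the edge 4–8. Combining the bounds, tw(G) = 1.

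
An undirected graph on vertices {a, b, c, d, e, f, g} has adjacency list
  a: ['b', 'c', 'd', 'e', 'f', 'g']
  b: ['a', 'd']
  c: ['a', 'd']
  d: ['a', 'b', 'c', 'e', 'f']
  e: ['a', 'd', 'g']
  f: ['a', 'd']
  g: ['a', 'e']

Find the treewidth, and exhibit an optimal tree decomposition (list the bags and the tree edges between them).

Treewidth 2.
Bags: B1 = {a, e, g}  B2 = {a, d, e}  B3 = {a, b, d}  B4 = {a, d, f}  B5 = {a, c, d}
Tree: B1–B2, B2–B3, B2–B4, B3–B5

Every bag has size at most 3, so the width is 3 − 1 = 2 and tw(G) ≤ 2. On the other hand G contains the 3-clique {a, d, e}. A clique must lie in a single bag of any decomposition, so no decomposition can have width below 2. Hence tw(G) = 2 exactly.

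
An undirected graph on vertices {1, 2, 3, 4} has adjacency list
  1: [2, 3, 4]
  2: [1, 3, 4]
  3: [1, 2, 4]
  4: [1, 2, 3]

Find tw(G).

3

A width-3 tree decomposition is:
Bags: B1 = {1, 2, 3, 4}
Tree: (single bag)
A single bag containing all 4 vertices is trivially a valid decomposition of width 3. On the other hand G contains the 4-clique {1, 2, 3, 4}. A clique must lie in a single bag of any decomposition, so no decomposition can have width below 3. Hence tw(G) = 3 exactly.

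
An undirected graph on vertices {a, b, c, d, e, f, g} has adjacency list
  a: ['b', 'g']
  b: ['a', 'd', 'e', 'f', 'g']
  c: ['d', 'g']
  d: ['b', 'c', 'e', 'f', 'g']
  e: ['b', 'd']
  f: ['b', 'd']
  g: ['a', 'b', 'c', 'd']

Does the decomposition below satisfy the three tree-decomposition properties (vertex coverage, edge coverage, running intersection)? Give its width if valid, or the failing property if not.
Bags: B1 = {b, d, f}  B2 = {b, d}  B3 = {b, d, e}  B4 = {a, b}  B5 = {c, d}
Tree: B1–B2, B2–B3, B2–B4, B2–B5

No — vertex g appears in no bag.

A tree decomposition must satisfy three properties: every vertex lies in some bag; for every edge, both endpoints lie together in some bag; and for every vertex, the bags containing it form a connected subtree. Here vertex g appears in no bag, so the decomposition is invalid.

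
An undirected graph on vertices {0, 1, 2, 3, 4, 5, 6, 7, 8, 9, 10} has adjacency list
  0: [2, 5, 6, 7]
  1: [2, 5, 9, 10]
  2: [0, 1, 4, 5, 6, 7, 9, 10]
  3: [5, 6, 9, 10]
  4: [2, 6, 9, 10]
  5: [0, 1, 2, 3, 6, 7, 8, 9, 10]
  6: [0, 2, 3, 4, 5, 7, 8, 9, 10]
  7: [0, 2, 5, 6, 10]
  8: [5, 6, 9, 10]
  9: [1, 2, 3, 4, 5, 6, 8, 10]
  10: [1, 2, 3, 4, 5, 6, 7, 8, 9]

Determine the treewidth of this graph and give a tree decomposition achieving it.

Treewidth 4.
One optimal decomposition is:
Bags: B1 = {2, 4, 6, 9, 10}  B2 = {2, 5, 6, 9, 10}  B3 = {2, 5, 6, 7, 10}  B4 = {5, 6, 8, 9, 10}  B5 = {0, 2, 5, 6, 7}  B6 = {1, 2, 5, 9, 10}  B7 = {3, 5, 6, 9, 10}
Tree: B1–B2, B2–B3, B2–B4, B3–B5, B2–B6, B4–B7

The largest bag has 5 vertices, giving width 4; this decomposition certifies tw(G) ≤ 4. For the lower bound, the 5 vertices {2, 4, 6, 9, 10} are pairwise adjacent, and any tree decomposition puts a clique entirely inside one bag — forcing width ≥ 4. Hence tw(G) = 4 exactly.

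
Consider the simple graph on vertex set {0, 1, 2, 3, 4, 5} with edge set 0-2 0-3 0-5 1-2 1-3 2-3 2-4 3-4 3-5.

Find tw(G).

A width-2 tree decomposition is:
Bags: B1 = {0, 2, 3}  B2 = {2, 3, 4}  B3 = {1, 2, 3}  B4 = {0, 3, 5}
Tree: B1–B2, B2–B3, B1–B4
Every bag has size at most 3, so the width is 3 − 1 = 2 and tw(G) ≤ 2. Conversely, {0, 2, 3} is a clique of size 3, and the vertices of any clique must share a bag in every tree decomposition; so some bag has ≥ 3 vertices and tw(G) ≥ 2. Hence tw(G) = 2 exactly.

2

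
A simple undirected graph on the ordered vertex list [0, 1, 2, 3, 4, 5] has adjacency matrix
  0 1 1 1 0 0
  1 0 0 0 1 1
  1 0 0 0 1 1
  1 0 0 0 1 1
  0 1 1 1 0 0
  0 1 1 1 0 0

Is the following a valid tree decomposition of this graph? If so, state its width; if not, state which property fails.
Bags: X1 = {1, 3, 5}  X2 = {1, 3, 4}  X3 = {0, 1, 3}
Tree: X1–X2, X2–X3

A tree decomposition must satisfy three properties: every vertex lies in some bag; for every edge, both endpoints lie together in some bag; and for every vertex, the bags containing it form a connected subtree. Here vertex 2 appears in no bag, so the decomposition is invalid.

No — vertex 2 appears in no bag.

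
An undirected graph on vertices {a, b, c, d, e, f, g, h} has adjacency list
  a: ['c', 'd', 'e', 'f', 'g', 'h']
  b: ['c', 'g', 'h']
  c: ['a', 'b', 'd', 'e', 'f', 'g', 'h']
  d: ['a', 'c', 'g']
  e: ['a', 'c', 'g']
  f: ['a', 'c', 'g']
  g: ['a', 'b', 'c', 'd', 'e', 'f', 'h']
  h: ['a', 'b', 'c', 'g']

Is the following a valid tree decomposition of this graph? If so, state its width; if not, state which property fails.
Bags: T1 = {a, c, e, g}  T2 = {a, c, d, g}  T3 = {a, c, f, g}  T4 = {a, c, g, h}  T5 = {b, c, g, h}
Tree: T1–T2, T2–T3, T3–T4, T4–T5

Yes; width 3.

Checking the three conditions: (i) the bags cover all of {a, b, c, d, e, f, g, h}; (ii) for each edge, some bag contains both endpoints; (iii) the bags containing any fixed vertex form a subtree. All hold, so the decomposition is valid with width 4 − 1 = 3.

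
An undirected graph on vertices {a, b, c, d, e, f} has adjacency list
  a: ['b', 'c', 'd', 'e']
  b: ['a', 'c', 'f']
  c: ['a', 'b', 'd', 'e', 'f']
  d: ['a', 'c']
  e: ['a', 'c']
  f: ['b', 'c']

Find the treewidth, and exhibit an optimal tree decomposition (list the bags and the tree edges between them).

The largest bag has 3 vertices, giving width 2; this decomposition certifies tw(G) ≤ 2. On the other hand G contains the 3-clique {a, c, d}. A clique must lie in a single bag of any decomposition, so no decomposition can have width below 2. Hence tw(G) = 2 exactly.

Treewidth 2.
One optimal decomposition is:
Bags: B1 = {a, c, e}  B2 = {a, b, c}  B3 = {a, c, d}  B4 = {b, c, f}
Tree: B1–B2, B2–B3, B2–B4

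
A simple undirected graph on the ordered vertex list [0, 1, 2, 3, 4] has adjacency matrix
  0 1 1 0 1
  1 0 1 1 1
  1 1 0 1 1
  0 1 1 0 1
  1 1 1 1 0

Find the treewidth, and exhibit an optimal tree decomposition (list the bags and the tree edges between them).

Every bag has size at most 4, so the width is 4 − 1 = 3 and tw(G) ≤ 3. For the lower bound, the 4 vertices {0, 1, 2, 4} are pairwise adjacent, and any tree decomposition puts a clique entirely inside one bag — forcing width ≥ 3. Hence tw(G) = 3 exactly.

Treewidth 3.
One optimal decomposition is:
Bags: B1 = {0, 1, 2, 4}  B2 = {1, 2, 3, 4}
Tree: B1–B2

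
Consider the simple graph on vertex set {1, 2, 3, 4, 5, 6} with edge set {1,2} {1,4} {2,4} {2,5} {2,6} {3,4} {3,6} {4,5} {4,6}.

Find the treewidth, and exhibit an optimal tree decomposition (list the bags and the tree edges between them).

Each bag holds 3 vertices, so the decomposition has width 2, which upper-bounds the treewidth. For the lower bound, the 3 vertices {1, 2, 4} are pairwise adjacent, and any tree decomposition puts a clique entirely inside one bag — forcing width ≥ 2. Hence tw(G) = 2 exactly.

Treewidth 2.
One optimal decomposition is:
Bags: B1 = {2, 4, 6}  B2 = {3, 4, 6}  B3 = {2, 4, 5}  B4 = {1, 2, 4}
Tree: B1–B2, B1–B3, B3–B4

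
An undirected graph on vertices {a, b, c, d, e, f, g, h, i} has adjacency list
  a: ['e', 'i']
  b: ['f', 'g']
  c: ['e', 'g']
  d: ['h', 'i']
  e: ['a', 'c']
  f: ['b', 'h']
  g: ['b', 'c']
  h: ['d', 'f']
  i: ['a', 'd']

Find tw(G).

A width-2 tree decomposition is:
Bags: B1 = {c, e, g}  B2 = {a, e, g}  B3 = {a, g, i}  B4 = {d, g, i}  B5 = {d, g, h}  B6 = {f, g, h}  B7 = {b, f, g}
Tree: B1–B2, B2–B3, B3–B4, B4–B5, B5–B6, B6–B7
Each bag holds 3 vertices, so the decomposition has width 2, which upper-bounds the treewidth. Since g–c–e–a–i–d–h–f–b–g is a cycle in G, G is not acyclic. Forests are exactly the graphs of treewidth ≤ 1, so tw(G) ≥ 2. Therefore the treewidth is 2.

2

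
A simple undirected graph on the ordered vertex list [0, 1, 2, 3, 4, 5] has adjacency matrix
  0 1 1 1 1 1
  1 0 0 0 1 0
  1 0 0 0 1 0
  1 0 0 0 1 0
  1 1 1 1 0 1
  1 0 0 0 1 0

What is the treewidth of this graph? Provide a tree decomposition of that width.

Every bag has size at most 3, so the width is 3 − 1 = 2 and tw(G) ≤ 2. On the other hand G contains the 3-clique {0, 1, 4}. A clique must lie in a single bag of any decomposition, so no decomposition can have width below 2. Hence tw(G) = 2 exactly.

Treewidth 2.
Bags: B1 = {0, 3, 4}  B2 = {0, 2, 4}  B3 = {0, 1, 4}  B4 = {0, 4, 5}
Tree: B1–B2, B2–B3, B2–B4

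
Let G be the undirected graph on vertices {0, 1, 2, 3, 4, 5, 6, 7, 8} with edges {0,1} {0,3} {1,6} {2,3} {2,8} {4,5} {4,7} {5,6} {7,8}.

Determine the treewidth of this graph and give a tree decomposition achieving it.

The largest bag has 3 vertices, giving width 2; this decomposition certifies tw(G) ≤ 2. For the lower bound, G contains the cycle 8–2–3–0–1–6–5–4–7–8, so G is not a forest; only forests have treewidth ≤ 1, hence tw(G) ≥ 2. Therefore the treewidth is 2.

Treewidth 2.
Bags: B1 = {2, 3, 8}  B2 = {0, 3, 8}  B3 = {0, 1, 8}  B4 = {1, 6, 8}  B5 = {5, 6, 8}  B6 = {4, 5, 8}  B7 = {4, 7, 8}
Tree: B1–B2, B2–B3, B3–B4, B4–B5, B5–B6, B6–B7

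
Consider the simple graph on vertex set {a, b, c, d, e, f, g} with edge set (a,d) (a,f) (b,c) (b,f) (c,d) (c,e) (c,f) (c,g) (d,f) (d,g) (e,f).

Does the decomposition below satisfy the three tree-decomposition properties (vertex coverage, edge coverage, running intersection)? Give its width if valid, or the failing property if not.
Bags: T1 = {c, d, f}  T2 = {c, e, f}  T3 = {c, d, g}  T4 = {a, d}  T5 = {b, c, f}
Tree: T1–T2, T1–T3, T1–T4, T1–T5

A tree decomposition must satisfy three properties: every vertex lies in some bag; for every edge, both endpoints lie together in some bag; and for every vertex, the bags containing it form a connected subtree. Here edge (f,a) lies in no bag, so the decomposition is invalid.

No — edge (f,a) lies in no bag.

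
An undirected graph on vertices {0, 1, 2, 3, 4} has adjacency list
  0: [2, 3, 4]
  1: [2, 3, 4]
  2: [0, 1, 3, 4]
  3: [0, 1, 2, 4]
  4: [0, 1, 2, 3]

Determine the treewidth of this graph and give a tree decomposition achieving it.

Treewidth 3.
One such decomposition:
Bags: B1 = {1, 2, 3, 4}  B2 = {0, 2, 3, 4}
Tree: B1–B2

Each bag holds 4 vertices, so the decomposition has width 3, which upper-bounds the treewidth. On the other hand G contains the 4-clique {0, 2, 3, 4}. A clique must lie in a single bag of any decomposition, so no decomposition can have width below 3. Combining the bounds, tw(G) = 3.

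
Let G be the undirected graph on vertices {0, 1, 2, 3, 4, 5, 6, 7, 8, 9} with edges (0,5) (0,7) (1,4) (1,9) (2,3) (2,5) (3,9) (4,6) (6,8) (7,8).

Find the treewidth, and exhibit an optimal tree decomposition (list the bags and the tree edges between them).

Treewidth 2.
One such decomposition:
Bags: B1 = {1, 4, 9}  B2 = {3, 4, 9}  B3 = {2, 3, 4}  B4 = {2, 4, 5}  B5 = {0, 4, 5}  B6 = {0, 4, 7}  B7 = {4, 7, 8}  B8 = {4, 6, 8}
Tree: B1–B2, B2–B3, B3–B4, B4–B5, B5–B6, B6–B7, B7–B8

The largest bag has 3 vertices, giving width 2; this decomposition certifies tw(G) ≤ 2. For the lower bound, G contains the cycle 4–1–9–3–2–5–0–7–8–6–4, so G is not a forest; only forests have treewidth ≤ 1, hence tw(G) ≥ 2. Therefore the treewidth is 2.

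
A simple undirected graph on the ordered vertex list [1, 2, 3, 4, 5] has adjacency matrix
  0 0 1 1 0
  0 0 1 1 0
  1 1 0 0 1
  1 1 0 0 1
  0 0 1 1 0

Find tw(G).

2

A width-2 tree decomposition is:
Bags: B1 = {3, 4, 5}  B2 = {1, 3, 4}  B3 = {2, 3, 4}
Tree: B1–B2, B2–B3
Each bag holds 3 vertices, so the decomposition has width 2, which upper-bounds the treewidth. Since 5–4–1–3–5 is a cycle in G, G is not acyclic. Forests are exactly the graphs of treewidth ≤ 1, so tw(G) ≥ 2. Combining the bounds, tw(G) = 2.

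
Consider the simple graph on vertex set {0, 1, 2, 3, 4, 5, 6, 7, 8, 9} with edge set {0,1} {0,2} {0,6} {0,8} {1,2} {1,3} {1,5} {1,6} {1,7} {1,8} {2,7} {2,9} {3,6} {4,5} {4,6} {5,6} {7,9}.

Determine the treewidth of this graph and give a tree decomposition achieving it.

The largest bag has 3 vertices, giving width 2; this decomposition certifies tw(G) ≤ 2. Conversely, {0, 1, 8} is a clique of size 3, and the vertices of any clique must share a bag in every tree decomposition; so some bag has ≥ 3 vertices and tw(G) ≥ 2. Combining the bounds, tw(G) = 2.

Treewidth 2.
One such decomposition:
Bags: B1 = {0, 1, 8}  B2 = {0, 1, 2}  B3 = {0, 1, 6}  B4 = {1, 5, 6}  B5 = {1, 2, 7}  B6 = {2, 7, 9}  B7 = {1, 3, 6}  B8 = {4, 5, 6}
Tree: B1–B2, B1–B3, B3–B4, B2–B5, B5–B6, B4–B7, B4–B8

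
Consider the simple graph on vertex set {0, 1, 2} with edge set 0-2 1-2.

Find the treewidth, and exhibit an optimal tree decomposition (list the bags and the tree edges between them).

Treewidth 1.
One such decomposition:
Bags: B1 = {1, 2}  B2 = {0, 2}
Tree: B1–B2

Each bag holds 2 vertices, so the decomposition has width 1, which upper-bounds the treewidth. Any graph with an edge has treewidth ≥ 1, and G has the edge 1–2. Combining the bounds, tw(G) = 1.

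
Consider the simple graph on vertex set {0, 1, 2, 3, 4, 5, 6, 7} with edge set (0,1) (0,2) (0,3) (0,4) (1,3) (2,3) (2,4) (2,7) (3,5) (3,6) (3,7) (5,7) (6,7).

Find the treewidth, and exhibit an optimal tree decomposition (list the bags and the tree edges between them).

Every bag has size at most 3, so the width is 3 − 1 = 2 and tw(G) ≤ 2. For the lower bound, the 3 vertices {0, 1, 3} are pairwise adjacent, and any tree decomposition puts a clique entirely inside one bag — forcing width ≥ 2. The upper and lower bounds meet at 2, so that is the treewidth.

Treewidth 2.
One optimal decomposition is:
Bags: B1 = {0, 2, 4}  B2 = {0, 2, 3}  B3 = {0, 1, 3}  B4 = {2, 3, 7}  B5 = {3, 6, 7}  B6 = {3, 5, 7}
Tree: B1–B2, B2–B3, B2–B4, B4–B5, B4–B6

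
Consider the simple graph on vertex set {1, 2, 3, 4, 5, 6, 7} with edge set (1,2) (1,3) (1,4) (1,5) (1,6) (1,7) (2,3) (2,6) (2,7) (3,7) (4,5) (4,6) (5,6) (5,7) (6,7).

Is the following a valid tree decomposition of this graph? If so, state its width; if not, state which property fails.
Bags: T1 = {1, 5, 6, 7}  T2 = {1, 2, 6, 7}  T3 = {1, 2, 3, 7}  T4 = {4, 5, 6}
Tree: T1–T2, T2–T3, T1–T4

No — edge (1,4) lies in no bag.

A tree decomposition must satisfy three properties: every vertex lies in some bag; for every edge, both endpoints lie together in some bag; and for every vertex, the bags containing it form a connected subtree. Here edge (1,4) lies in no bag, so the decomposition is invalid.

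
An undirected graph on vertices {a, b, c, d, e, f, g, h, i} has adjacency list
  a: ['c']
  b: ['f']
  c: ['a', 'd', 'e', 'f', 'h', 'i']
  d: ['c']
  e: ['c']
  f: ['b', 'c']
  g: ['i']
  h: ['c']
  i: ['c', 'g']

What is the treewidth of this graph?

1

A width-1 tree decomposition is:
Bags: B1 = {c, i}  B2 = {g, i}  B3 = {c, e}  B4 = {a, c}  B5 = {c, f}  B6 = {b, f}  B7 = {c, d}  B8 = {c, h}
Tree: B1–B2, B1–B3, B1–B4, B4–B5, B5–B6, B1–B7, B4–B8
Every bag has size at most 2, so the width is 2 − 1 = 1 and tw(G) ≤ 1. Any graph with an edge has treewidth ≥ 1, and G has the edge c–i. Therefore the treewidth is 1.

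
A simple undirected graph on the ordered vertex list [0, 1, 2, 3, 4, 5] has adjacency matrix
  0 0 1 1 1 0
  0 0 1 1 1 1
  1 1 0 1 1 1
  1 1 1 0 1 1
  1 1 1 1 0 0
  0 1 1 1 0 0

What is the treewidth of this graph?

3

A width-3 tree decomposition is:
Bags: B1 = {1, 2, 3, 4}  B2 = {0, 2, 3, 4}  B3 = {1, 2, 3, 5}
Tree: B1–B2, B1–B3
Every bag has size at most 4, so the width is 4 − 1 = 3 and tw(G) ≤ 3. Conversely, {0, 2, 3, 4} is a clique of size 4, and the vertices of any clique must share a bag in every tree decomposition; so some bag has ≥ 4 vertices and tw(G) ≥ 3. Combining the bounds, tw(G) = 3.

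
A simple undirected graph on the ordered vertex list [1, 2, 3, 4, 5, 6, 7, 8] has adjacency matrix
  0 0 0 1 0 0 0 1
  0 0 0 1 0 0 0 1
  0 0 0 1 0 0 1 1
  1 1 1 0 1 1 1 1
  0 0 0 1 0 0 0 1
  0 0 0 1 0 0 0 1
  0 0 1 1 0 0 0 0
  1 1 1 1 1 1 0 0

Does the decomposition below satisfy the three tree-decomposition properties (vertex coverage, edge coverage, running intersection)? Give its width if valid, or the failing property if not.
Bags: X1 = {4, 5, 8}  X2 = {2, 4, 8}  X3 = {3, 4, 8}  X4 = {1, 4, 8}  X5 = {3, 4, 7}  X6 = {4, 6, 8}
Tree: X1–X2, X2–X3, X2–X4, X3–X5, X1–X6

Yes; width 2.

Vertex coverage: the bags together contain {1, 2, 3, 4, 5, 6, 7, 8}, the full vertex set. Edge coverage: each edge of G has both endpoints in at least one bag. Running intersection: for every vertex, the bags containing it form a connected subtree. All three properties hold, so this is a valid tree decomposition of width max|bag| − 1 = 2, and hence tw(G) ≤ 2.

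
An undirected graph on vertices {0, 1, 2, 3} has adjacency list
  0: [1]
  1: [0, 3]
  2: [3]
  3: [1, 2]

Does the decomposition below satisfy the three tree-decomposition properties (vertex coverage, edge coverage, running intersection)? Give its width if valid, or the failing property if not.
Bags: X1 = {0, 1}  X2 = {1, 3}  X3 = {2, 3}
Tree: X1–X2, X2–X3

Checking the three conditions: (i) the bags cover all of {0, 1, 2, 3}; (ii) for each edge, some bag contains both endpoints; (iii) the bags containing any fixed vertex form a subtree. All hold, so the decomposition is valid with width 2 − 1 = 1.

Yes; width 1.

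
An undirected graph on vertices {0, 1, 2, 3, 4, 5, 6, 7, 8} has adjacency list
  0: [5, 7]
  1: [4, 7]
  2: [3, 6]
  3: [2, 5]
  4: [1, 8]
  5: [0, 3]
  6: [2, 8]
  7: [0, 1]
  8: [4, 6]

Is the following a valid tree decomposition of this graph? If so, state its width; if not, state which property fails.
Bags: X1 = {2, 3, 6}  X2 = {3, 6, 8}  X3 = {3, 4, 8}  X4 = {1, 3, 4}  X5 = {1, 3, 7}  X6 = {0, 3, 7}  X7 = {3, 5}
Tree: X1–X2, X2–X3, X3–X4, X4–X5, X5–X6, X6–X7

A tree decomposition must satisfy three properties: every vertex lies in some bag; for every edge, both endpoints lie together in some bag; and for every vertex, the bags containing it form a connected subtree. Here edge (0,5) lies in no bag, so the decomposition is invalid.

No — edge (0,5) lies in no bag.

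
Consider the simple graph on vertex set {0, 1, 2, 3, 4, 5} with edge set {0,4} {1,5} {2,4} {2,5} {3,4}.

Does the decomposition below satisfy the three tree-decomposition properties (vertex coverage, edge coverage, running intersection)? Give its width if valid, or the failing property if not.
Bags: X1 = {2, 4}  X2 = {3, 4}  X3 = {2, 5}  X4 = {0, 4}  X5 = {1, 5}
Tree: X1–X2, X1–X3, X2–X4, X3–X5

Checking the three conditions: (i) the bags cover all of {0, 1, 2, 3, 4, 5}; (ii) for each edge, some bag contains both endpoints; (iii) the bags containing any fixed vertex form a subtree. All hold, so the decomposition is valid with width 2 − 1 = 1.

Yes; width 1.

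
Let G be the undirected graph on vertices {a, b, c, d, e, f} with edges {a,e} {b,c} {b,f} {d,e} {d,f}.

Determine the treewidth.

A width-1 tree decomposition is:
Bags: B1 = {a, e}  B2 = {d, e}  B3 = {d, f}  B4 = {b, f}  B5 = {b, c}
Tree: B1–B2, B2–B3, B3–B4, B4–B5
The largest bag has 2 vertices, giving width 1; this decomposition certifies tw(G) ≤ 1. Since G has at least one edge (e.g. a–e), it is not an edgeless graph, so tw(G) ≥ 1. Hence tw(G) = 1 exactly.

1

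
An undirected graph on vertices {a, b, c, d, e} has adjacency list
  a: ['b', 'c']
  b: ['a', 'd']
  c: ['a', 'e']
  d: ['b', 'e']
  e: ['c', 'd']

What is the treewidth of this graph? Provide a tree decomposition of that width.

Every bag has size at most 3, so the width is 3 − 1 = 2 and tw(G) ≤ 2. For the lower bound, G contains the cycle c–e–d–b–a–c, so G is not a forest; only forests have treewidth ≤ 1, hence tw(G) ≥ 2. Therefore the treewidth is 2.

Treewidth 2.
One such decomposition:
Bags: B1 = {c, d, e}  B2 = {b, c, d}  B3 = {a, b, c}
Tree: B1–B2, B2–B3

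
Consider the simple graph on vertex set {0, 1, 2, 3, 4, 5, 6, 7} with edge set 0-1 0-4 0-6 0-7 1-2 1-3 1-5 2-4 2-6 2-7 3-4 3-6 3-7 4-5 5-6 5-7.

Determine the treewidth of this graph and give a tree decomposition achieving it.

The largest bag has 5 vertices, giving width 4; this decomposition certifies tw(G) ≤ 4. For the lower bound: the 5 vertex sets {0,4}, {1,2}, {5,6}, {7}, {3} are disjoint, each induces a connected subgraph, and every pair is joined by at least one edge of G. Contracting each set to a single vertex therefore yields K_{5} as a minor, and since treewidth is minor-monotone, tw(G) ≥ tw(K_{5}) = 4. Therefore the treewidth is 4.

Treewidth 4.
Bags: B1 = {0, 1, 4, 6, 7}  B2 = {1, 2, 4, 6, 7}  B3 = {1, 4, 5, 6, 7}  B4 = {1, 3, 4, 6, 7}
Tree: B1–B2, B2–B3, B3–B4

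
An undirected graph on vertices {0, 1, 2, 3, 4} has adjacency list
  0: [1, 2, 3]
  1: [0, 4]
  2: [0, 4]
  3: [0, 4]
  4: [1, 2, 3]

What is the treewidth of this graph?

A width-2 tree decomposition is:
Bags: B1 = {0, 2, 4}  B2 = {0, 3, 4}  B3 = {0, 1, 4}
Tree: B1–B2, B2–B3
Every bag has size at most 3, so the width is 3 − 1 = 2 and tw(G) ≤ 2. Since 0–2–4–3–0 is a cycle in G, G is not acyclic. Forests are exactly the graphs of treewidth ≤ 1, so tw(G) ≥ 2. Hence tw(G) = 2 exactly.

2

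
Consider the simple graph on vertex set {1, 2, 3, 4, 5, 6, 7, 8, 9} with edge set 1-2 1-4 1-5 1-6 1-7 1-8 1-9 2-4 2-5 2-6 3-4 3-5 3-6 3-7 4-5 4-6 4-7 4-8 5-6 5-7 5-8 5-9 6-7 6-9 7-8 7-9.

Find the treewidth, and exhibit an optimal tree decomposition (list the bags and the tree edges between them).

Treewidth 4.
One optimal decomposition is:
Bags: B1 = {1, 4, 5, 6, 7}  B2 = {1, 5, 6, 7, 9}  B3 = {1, 4, 5, 7, 8}  B4 = {3, 4, 5, 6, 7}  B5 = {1, 2, 4, 5, 6}
Tree: B1–B2, B1–B3, B1–B4, B1–B5

The largest bag has 5 vertices, giving width 4; this decomposition certifies tw(G) ≤ 4. For the lower bound, the 5 vertices {1, 5, 6, 7, 9} are pairwise adjacent, and any tree decomposition puts a clique entirely inside one bag — forcing width ≥ 4. The upper and lower bounds meet at 4, so that is the treewidth.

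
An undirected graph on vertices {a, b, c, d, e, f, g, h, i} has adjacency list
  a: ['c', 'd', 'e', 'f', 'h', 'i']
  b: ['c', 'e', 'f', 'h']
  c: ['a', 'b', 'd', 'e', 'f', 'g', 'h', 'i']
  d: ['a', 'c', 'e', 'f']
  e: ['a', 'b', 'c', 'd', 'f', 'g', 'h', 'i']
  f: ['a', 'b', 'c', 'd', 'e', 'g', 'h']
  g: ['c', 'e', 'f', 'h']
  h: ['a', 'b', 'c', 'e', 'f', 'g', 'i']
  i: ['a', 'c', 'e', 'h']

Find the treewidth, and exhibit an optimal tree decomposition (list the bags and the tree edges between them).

Every bag has size at most 5, so the width is 5 − 1 = 4 and tw(G) ≤ 4. On the other hand G contains the 5-clique {a, c, d, e, f}. A clique must lie in a single bag of any decomposition, so no decomposition can have width below 4. Therefore the treewidth is 4.

Treewidth 4.
One such decomposition:
Bags: B1 = {a, c, e, f, h}  B2 = {a, c, e, h, i}  B3 = {b, c, e, f, h}  B4 = {a, c, d, e, f}  B5 = {c, e, f, g, h}
Tree: B1–B2, B1–B3, B1–B4, B3–B5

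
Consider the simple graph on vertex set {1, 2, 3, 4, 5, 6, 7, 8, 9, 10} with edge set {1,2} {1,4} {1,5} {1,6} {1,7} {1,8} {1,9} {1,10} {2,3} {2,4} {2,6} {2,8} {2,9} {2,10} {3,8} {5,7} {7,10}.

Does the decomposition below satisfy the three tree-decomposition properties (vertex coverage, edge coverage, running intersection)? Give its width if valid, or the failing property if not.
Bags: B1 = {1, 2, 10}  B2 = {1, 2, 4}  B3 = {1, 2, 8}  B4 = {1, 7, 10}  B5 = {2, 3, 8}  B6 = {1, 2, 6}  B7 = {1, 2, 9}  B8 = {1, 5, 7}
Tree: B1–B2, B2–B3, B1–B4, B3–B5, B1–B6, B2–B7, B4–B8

Yes; width 2.

Vertex coverage: the bags together contain {1, 2, 3, 4, 5, 6, 7, 8, 9, 10}, the full vertex set. Edge coverage: each edge of G has both endpoints in at least one bag. Running intersection: for every vertex, the bags containing it form a connected subtree. All three properties hold, so this is a valid tree decomposition of width max|bag| − 1 = 2, and hence tw(G) ≤ 2.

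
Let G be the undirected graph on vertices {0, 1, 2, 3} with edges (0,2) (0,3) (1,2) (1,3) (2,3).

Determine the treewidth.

2

A width-2 tree decomposition is:
Bags: B1 = {1, 2, 3}  B2 = {0, 2, 3}
Tree: B1–B2
Each bag holds 3 vertices, so the decomposition has width 2, which upper-bounds the treewidth. On the other hand G contains the 3-clique {0, 2, 3}. A clique must lie in a single bag of any decomposition, so no decomposition can have width below 2. Hence tw(G) = 2 exactly.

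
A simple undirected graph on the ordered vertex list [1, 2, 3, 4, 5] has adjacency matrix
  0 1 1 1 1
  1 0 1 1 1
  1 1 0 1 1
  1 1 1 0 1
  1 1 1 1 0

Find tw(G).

A width-4 tree decomposition is:
Bags: B1 = {1, 2, 3, 4, 5}
Tree: (single bag)
A single bag containing all 5 vertices is trivially a valid decomposition of width 4. Conversely, {1, 2, 3, 4, 5} is a clique of size 5, and the vertices of any clique must share a bag in every tree decomposition; so some bag has ≥ 5 vertices and tw(G) ≥ 4. Hence tw(G) = 4 exactly.

4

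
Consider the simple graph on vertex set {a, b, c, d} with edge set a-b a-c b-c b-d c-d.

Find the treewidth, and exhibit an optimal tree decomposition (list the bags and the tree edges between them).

Treewidth 2.
Bags: B1 = {a, b, c}  B2 = {b, c, d}
Tree: B1–B2

The largest bag has 3 vertices, giving width 2; this decomposition certifies tw(G) ≤ 2. Conversely, {b, c, d} is a clique of size 3, and the vertices of any clique must share a bag in every tree decomposition; so some bag has ≥ 3 vertices and tw(G) ≥ 2. The upper and lower bounds meet at 2, so that is the treewidth.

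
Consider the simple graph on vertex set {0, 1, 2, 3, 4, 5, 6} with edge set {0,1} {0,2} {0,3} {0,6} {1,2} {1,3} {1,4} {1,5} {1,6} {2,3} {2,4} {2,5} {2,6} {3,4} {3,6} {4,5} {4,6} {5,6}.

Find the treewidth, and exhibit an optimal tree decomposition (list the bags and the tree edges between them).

Each bag holds 5 vertices, so the decomposition has width 4, which upper-bounds the treewidth. For the lower bound, the 5 vertices {0, 1, 2, 3, 6} are pairwise adjacent, and any tree decomposition puts a clique entirely inside one bag — forcing width ≥ 4. Combining the bounds, tw(G) = 4.

Treewidth 4.
One optimal decomposition is:
Bags: B1 = {1, 2, 4, 5, 6}  B2 = {1, 2, 3, 4, 6}  B3 = {0, 1, 2, 3, 6}
Tree: B1–B2, B2–B3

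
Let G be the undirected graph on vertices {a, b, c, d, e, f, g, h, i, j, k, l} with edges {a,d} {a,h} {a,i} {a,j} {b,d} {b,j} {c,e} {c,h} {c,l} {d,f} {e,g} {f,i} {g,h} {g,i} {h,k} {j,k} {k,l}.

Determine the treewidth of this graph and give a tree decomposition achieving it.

Each bag holds 4 vertices, so the decomposition has width 3, which upper-bounds the treewidth. For the lower bound: the 4 vertex sets {c,e,l}, {k}, {h}, {a,g,i,j} are disjoint, each induces a connected subgraph, and every pair is joined by at least one edge of G. Contracting each set to a single vertex therefore yields K_{4} as a minor, and since treewidth is minor-monotone, tw(G) ≥ tw(K_{4}) = 3. Combining the bounds, tw(G) = 3.

Treewidth 3.
Bags: B1 = {c, e, k, l}  B2 = {c, e, h, k}  B3 = {e, g, h, k}  B4 = {g, h, j, k}  B5 = {a, g, h, j}  B6 = {a, g, i, j}  B7 = {a, b, i, j}  B8 = {a, b, d, i}  B9 = {b, d, f, i}
Tree: B1–B2, B2–B3, B3–B4, B4–B5, B5–B6, B6–B7, B7–B8, B8–B9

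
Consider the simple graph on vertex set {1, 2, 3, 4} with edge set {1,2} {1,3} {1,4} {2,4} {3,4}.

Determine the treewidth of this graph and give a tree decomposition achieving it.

Treewidth 2.
Bags: B1 = {1, 2, 4}  B2 = {1, 3, 4}
Tree: B1–B2

Every bag has size at most 3, so the width is 3 − 1 = 2 and tw(G) ≤ 2. For the lower bound, the 3 vertices {1, 2, 4} are pairwise adjacent, and any tree decomposition puts a clique entirely inside one bag — forcing width ≥ 2. Combining the bounds, tw(G) = 2.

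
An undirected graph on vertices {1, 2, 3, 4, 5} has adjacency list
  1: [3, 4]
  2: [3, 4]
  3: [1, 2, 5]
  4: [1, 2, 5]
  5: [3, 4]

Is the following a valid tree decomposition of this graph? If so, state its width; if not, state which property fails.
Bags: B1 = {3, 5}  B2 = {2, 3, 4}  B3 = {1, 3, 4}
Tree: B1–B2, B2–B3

No — edge (4,5) lies in no bag.

A tree decomposition must satisfy three properties: every vertex lies in some bag; for every edge, both endpoints lie together in some bag; and for every vertex, the bags containing it form a connected subtree. Here edge (4,5) lies in no bag, so the decomposition is invalid.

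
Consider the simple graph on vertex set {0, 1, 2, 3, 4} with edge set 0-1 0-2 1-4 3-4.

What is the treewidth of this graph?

A width-1 tree decomposition is:
Bags: B1 = {3, 4}  B2 = {1, 4}  B3 = {0, 1}  B4 = {0, 2}
Tree: B1–B2, B2–B3, B3–B4
The largest bag has 2 vertices, giving width 1; this decomposition certifies tw(G) ≤ 1. G has an edge, so its treewidth is at least 1. Hence tw(G) = 1 exactly.

1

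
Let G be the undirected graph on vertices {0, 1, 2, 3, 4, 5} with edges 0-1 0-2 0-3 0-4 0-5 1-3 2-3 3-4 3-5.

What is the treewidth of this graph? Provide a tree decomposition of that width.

Each bag holds 3 vertices, so the decomposition has width 2, which upper-bounds the treewidth. For the lower bound, the 3 vertices {0, 1, 3} are pairwise adjacent, and any tree decomposition puts a clique entirely inside one bag — forcing width ≥ 2. Hence tw(G) = 2 exactly.

Treewidth 2.
One optimal decomposition is:
Bags: B1 = {0, 3, 4}  B2 = {0, 3, 5}  B3 = {0, 2, 3}  B4 = {0, 1, 3}
Tree: B1–B2, B1–B3, B3–B4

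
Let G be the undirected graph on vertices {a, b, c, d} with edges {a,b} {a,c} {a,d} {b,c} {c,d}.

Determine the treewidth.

A width-2 tree decomposition is:
Bags: B1 = {a, b, c}  B2 = {a, c, d}
Tree: B1–B2
The largest bag has 3 vertices, giving width 2; this decomposition certifies tw(G) ≤ 2. On the other hand G contains the 3-clique {a, c, d}. A clique must lie in a single bag of any decomposition, so no decomposition can have width below 2. Hence tw(G) = 2 exactly.

2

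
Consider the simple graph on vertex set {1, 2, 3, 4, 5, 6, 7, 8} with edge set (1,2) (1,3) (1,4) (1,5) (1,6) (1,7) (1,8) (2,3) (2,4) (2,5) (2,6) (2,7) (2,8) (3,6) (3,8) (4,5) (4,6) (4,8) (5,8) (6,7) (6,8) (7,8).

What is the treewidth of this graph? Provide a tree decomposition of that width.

The largest bag has 5 vertices, giving width 4; this decomposition certifies tw(G) ≤ 4. On the other hand G contains the 5-clique {1, 2, 4, 5, 8}. A clique must lie in a single bag of any decomposition, so no decomposition can have width below 4. Hence tw(G) = 4 exactly.

Treewidth 4.
One optimal decomposition is:
Bags: B1 = {1, 2, 3, 6, 8}  B2 = {1, 2, 4, 6, 8}  B3 = {1, 2, 6, 7, 8}  B4 = {1, 2, 4, 5, 8}
Tree: B1–B2, B2–B3, B2–B4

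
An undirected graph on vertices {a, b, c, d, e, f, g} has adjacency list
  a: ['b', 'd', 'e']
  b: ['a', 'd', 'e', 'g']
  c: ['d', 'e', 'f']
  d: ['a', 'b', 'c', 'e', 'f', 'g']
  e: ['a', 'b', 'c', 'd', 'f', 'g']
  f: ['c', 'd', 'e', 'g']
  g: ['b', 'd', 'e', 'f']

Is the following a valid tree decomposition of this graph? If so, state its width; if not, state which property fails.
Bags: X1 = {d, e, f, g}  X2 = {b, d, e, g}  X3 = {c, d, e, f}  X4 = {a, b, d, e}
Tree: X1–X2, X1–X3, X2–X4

Yes; width 3.

Every vertex of G appears in some bag (union = {a, b, c, d, e, f, g}); every edge is covered by a bag; and for each vertex v the set of bags containing v is connected in the bag tree. The decomposition is therefore valid. The largest bag has 4 vertices, so the width is 3.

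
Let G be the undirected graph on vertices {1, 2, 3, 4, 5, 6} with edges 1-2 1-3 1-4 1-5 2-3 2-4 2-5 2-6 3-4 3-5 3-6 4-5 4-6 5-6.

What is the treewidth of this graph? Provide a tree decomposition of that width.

Each bag holds 5 vertices, so the decomposition has width 4, which upper-bounds the treewidth. For the lower bound, the 5 vertices {1, 2, 3, 4, 5} are pairwise adjacent, and any tree decomposition puts a clique entirely inside one bag — forcing width ≥ 4. Therefore the treewidth is 4.

Treewidth 4.
One such decomposition:
Bags: B1 = {1, 2, 3, 4, 5}  B2 = {2, 3, 4, 5, 6}
Tree: B1–B2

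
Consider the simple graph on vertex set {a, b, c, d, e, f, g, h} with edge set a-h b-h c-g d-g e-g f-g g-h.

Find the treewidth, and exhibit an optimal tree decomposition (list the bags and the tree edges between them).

Each bag holds 2 vertices, so the decomposition has width 1, which upper-bounds the treewidth. G has an edge, so its treewidth is at least 1. Therefore the treewidth is 1.

Treewidth 1.
One such decomposition:
Bags: B1 = {c, g}  B2 = {g, h}  B3 = {b, h}  B4 = {d, g}  B5 = {f, g}  B6 = {e, g}  B7 = {a, h}
Tree: B1–B2, B2–B3, B1–B4, B1–B5, B4–B6, B2–B7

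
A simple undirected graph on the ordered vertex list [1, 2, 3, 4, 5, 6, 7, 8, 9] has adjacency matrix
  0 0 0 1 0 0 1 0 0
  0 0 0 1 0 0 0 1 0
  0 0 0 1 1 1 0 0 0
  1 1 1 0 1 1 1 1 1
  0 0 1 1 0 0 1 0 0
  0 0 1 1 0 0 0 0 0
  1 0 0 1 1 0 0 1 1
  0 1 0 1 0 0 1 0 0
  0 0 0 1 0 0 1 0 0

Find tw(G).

2

A width-2 tree decomposition is:
Bags: B1 = {2, 4, 8}  B2 = {4, 7, 8}  B3 = {4, 5, 7}  B4 = {1, 4, 7}  B5 = {3, 4, 5}  B6 = {4, 7, 9}  B7 = {3, 4, 6}
Tree: B1–B2, B2–B3, B2–B4, B3–B5, B4–B6, B5–B7
The largest bag has 3 vertices, giving width 2; this decomposition certifies tw(G) ≤ 2. For the lower bound, the 3 vertices {2, 4, 8} are pairwise adjacent, and any tree decomposition puts a clique entirely inside one bag — forcing width ≥ 2. Combining the bounds, tw(G) = 2.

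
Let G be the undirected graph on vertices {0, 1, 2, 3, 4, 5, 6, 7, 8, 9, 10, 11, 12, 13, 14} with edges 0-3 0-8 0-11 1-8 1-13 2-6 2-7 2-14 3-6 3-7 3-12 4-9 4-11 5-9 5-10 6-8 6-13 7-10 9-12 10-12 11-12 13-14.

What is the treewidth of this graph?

A width-3 tree decomposition is:
Bags: B1 = {4, 5, 9, 11}  B2 = {5, 9, 11, 12}  B3 = {5, 10, 11, 12}  B4 = {0, 10, 11, 12}  B5 = {0, 3, 10, 12}  B6 = {0, 3, 7, 10}  B7 = {0, 3, 7, 8}  B8 = {3, 6, 7, 8}  B9 = {2, 6, 7, 8}  B10 = {1, 2, 6, 8}  B11 = {1, 2, 6, 13}  B12 = {1, 2, 13, 14}
Tree: B1–B2, B2–B3, B3–B4, B4–B5, B5–B6, B6–B7, B7–B8, B8–B9, B9–B10, B10–B11, B11–B12
Each bag holds 4 vertices, so the decomposition has width 3, which upper-bounds the treewidth. For the lower bound: the 4 vertex sets {4,5,9}, {11}, {12}, {0,3,7,10} are disjoint, each induces a connected subgraph, and every pair is joined by at least one edge of G. Contracting each set to a single vertex therefore yields K_{4} as a minor, and since treewidth is minor-monotone, tw(G) ≥ tw(K_{4}) = 3. The upper and lower bounds meet at 3, so that is the treewidth.

3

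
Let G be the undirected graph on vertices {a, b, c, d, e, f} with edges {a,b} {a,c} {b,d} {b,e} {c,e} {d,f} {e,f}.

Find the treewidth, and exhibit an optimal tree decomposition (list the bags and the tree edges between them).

Every bag has size at most 3, so the width is 3 − 1 = 2 and tw(G) ≤ 2. Since f–d–b–e–f is a cycle in G, G is not acyclic. Forests are exactly the graphs of treewidth ≤ 1, so tw(G) ≥ 2. Therefore the treewidth is 2.

Treewidth 2.
Bags: B1 = {d, e, f}  B2 = {b, d, e}  B3 = {b, c, e}  B4 = {a, b, c}
Tree: B1–B2, B2–B3, B3–B4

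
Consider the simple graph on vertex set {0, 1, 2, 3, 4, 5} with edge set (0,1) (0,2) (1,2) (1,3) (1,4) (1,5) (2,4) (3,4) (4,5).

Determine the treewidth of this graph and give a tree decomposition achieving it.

Treewidth 2.
One such decomposition:
Bags: B1 = {1, 3, 4}  B2 = {1, 2, 4}  B3 = {1, 4, 5}  B4 = {0, 1, 2}
Tree: B1–B2, B2–B3, B2–B4

The largest bag has 3 vertices, giving width 2; this decomposition certifies tw(G) ≤ 2. For the lower bound, the 3 vertices {0, 1, 2} are pairwise adjacent, and any tree decomposition puts a clique entirely inside one bag — forcing width ≥ 2. Hence tw(G) = 2 exactly.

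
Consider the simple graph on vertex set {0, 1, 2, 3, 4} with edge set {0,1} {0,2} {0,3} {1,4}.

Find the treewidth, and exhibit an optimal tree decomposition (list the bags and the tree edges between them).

Each bag holds 2 vertices, so the decomposition has width 1, which upper-bounds the treewidth. G has an edge, so its treewidth is at least 1. Combining the bounds, tw(G) = 1.

Treewidth 1.
Bags: B1 = {0, 3}  B2 = {0, 2}  B3 = {0, 1}  B4 = {1, 4}
Tree: B1–B2, B2–B3, B3–B4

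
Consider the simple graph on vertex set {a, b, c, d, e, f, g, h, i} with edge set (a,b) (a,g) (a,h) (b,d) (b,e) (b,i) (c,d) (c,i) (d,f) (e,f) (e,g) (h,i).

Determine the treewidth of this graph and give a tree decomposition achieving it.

Each bag holds 4 vertices, so the decomposition has width 3, which upper-bounds the treewidth. For the lower bound: the 4 vertex sets {e,f,g}, {a}, {b}, {c,d,h,i} are disjoint, each induces a connected subgraph, and every pair is joined by at least one edge of G. Contracting each set to a single vertex therefore yields K_{4} as a minor, and since treewidth is minor-monotone, tw(G) ≥ tw(K_{4}) = 3. Combining the bounds, tw(G) = 3.

Treewidth 3.
One such decomposition:
Bags: B1 = {a, e, f, g}  B2 = {a, b, e, f}  B3 = {a, b, d, f}  B4 = {a, b, d, h}  B5 = {b, d, h, i}  B6 = {c, d, h, i}
Tree: B1–B2, B2–B3, B3–B4, B4–B5, B5–B6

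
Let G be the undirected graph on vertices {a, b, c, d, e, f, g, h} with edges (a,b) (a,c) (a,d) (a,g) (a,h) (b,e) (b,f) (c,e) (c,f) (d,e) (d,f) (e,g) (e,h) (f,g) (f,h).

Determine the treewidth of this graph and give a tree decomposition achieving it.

Treewidth 3.
Bags: B1 = {a, c, e, f}  B2 = {a, d, e, f}  B3 = {a, b, e, f}  B4 = {a, e, f, g}  B5 = {a, e, f, h}
Tree: B1–B2, B2–B3, B3–B4, B4–B5

The largest bag has 4 vertices, giving width 3; this decomposition certifies tw(G) ≤ 3. For the lower bound: the 4 vertex sets {c,e}, {d,f}, {a}, {b} are disjoint, each induces a connected subgraph, and every pair is joined by at least one edge of G. Contracting each set to a single vertex therefore yields K_{4} as a minor, and since treewidth is minor-monotone, tw(G) ≥ tw(K_{4}) = 3. Combining the bounds, tw(G) = 3.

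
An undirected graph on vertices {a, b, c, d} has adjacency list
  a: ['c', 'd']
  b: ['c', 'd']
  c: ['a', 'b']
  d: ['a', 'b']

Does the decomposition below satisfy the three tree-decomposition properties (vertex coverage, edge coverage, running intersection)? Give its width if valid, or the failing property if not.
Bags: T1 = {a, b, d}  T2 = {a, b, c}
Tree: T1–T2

Yes; width 2.

Checking the three conditions: (i) the bags cover all of {a, b, c, d}; (ii) for each edge, some bag contains both endpoints; (iii) the bags containing any fixed vertex form a subtree. All hold, so the decomposition is valid with width 3 − 1 = 2.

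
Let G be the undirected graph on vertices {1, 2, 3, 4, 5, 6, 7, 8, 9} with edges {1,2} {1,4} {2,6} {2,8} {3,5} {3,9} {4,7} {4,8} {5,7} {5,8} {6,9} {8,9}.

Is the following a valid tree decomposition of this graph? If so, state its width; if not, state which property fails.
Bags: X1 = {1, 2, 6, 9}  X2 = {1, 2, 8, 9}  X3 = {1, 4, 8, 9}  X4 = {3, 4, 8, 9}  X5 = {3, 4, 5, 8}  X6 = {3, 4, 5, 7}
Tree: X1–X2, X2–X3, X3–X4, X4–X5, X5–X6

Vertex coverage: the bags together contain {1, 2, 3, 4, 5, 6, 7, 8, 9}, the full vertex set. Edge coverage: each edge of G has both endpoints in at least one bag. Running intersection: for every vertex, the bags containing it form a connected subtree. All three properties hold, so this is a valid tree decomposition of width max|bag| − 1 = 3, and hence tw(G) ≤ 3.

Yes; width 3.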